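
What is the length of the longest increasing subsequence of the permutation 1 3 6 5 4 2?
3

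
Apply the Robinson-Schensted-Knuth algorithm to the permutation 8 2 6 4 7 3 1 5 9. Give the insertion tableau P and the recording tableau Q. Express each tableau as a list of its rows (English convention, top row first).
Insert each entry of the permutation into P by Schensted row insertion, recording in Q the position of each new cell.

After inserting 8: P = [[8]].
After inserting 2: P = [[2], [8]].
After inserting 6: P = [[2, 6], [8]].
After inserting 4: P = [[2, 4], [6], [8]].
After inserting 7: P = [[2, 4, 7], [6], [8]].
After inserting 3: P = [[2, 3, 7], [4], [6], [8]].
After inserting 1: P = [[1, 3, 7], [2], [4], [6], [8]].
After inserting 5: P = [[1, 3, 5], [2, 7], [4], [6], [8]].
After inserting 9: P = [[1, 3, 5, 9], [2, 7], [4], [6], [8]].

So P = [[1, 3, 5, 9], [2, 7], [4], [6], [8]], Q = [[1, 3, 5, 9], [2, 8], [4], [6], [7]].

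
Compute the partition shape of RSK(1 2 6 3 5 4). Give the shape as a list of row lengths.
[4, 1, 1]

RSK row insertion gives P = [[1, 2, 3, 4], [5], [6]], which has shape [4, 1, 1].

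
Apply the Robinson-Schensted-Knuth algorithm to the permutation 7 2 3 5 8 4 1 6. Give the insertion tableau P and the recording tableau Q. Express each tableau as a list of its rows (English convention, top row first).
Insert each entry of the permutation into P by Schensted row insertion, recording in Q the position of each new cell.

Insert 7: appended to row 1. P = [[7]].
Insert 2: 2 bumps 7 from row 1; 7 starts row 2. P = [[2], [7]].
Insert 3: appended to row 1. P = [[2, 3], [7]].
Insert 5: appended to row 1. P = [[2, 3, 5], [7]].
Insert 8: appended to row 1. P = [[2, 3, 5, 8], [7]].
Insert 4: 4 bumps 5 from row 1; 5 bumps 7 from row 2; 7 starts row 3. P = [[2, 3, 4, 8], [5], [7]].
Insert 1: 1 bumps 2 from row 1; 2 bumps 5 from row 2; 5 bumps 7 from row 3; 7 starts row 4. P = [[1, 3, 4, 8], [2], [5], [7]].
Insert 6: 6 bumps 8 from row 1; 8 appends to row 2. P = [[1, 3, 4, 6], [2, 8], [5], [7]].

So P = [[1, 3, 4, 6], [2, 8], [5], [7]], Q = [[1, 3, 4, 5], [2, 8], [6], [7]].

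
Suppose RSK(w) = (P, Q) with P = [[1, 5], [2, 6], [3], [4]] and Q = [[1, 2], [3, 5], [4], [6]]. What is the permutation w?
Reverse the RSK construction: for i from n down to 1, find the cell of Q containing i, remove the entry at that cell from P, and reverse-bump it up through P; the value ejected from row 1 is w(i).

Step i=6: Q has 6 at row 4, column 1; remove 4 from row 4 of P and reverse-bump: 4 enters row 3 and ejects 3; 3 enters row 2 and ejects 2; 2 enters row 1 and ejects 1. So w(6) = 1. P is now [[2, 5], [3, 6], [4]].
Step i=5: Q has 5 at row 2, column 2; remove 6 from row 2 of P and reverse-bump: 6 enters row 1 and ejects 5. So w(5) = 5. P is now [[2, 6], [3], [4]].
Step i=4: Q has 4 at row 3, column 1; remove 4 from row 3 of P and reverse-bump: 4 enters row 2 and ejects 3; 3 enters row 1 and ejects 2. So w(4) = 2. P is now [[3, 6], [4]].
Step i=3: Q has 3 at row 2, column 1; remove 4 from row 2 of P and reverse-bump: 4 enters row 1 and ejects 3. So w(3) = 3. P is now [[4, 6]].
Step i=2: Q has 2 at row 1, column 2; remove that cell from P, ejecting 6. So w(2) = 6. P is now [[4]].
Step i=1: Q has 1 at row 1, column 1; remove that cell from P, ejecting 4. So w(1) = 4. P is now [].

So w = 4 6 3 2 5 1.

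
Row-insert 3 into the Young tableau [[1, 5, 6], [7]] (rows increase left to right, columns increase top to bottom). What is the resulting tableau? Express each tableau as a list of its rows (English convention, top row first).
In row 1, 3 replaces 5 (the leftmost entry greater than 3); 5 is bumped to row 2. In row 2, 5 replaces 7 (the leftmost entry greater than 5); 7 is bumped to row 3. 7 starts a new row 3. The new tableau is [[1, 3, 6], [5], [7]].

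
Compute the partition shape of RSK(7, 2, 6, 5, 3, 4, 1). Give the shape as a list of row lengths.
[3, 1, 1, 1, 1]

RSK row insertion gives P = [[1, 3, 4], [2], [5], [6], [7]], which has shape [3, 1, 1, 1, 1].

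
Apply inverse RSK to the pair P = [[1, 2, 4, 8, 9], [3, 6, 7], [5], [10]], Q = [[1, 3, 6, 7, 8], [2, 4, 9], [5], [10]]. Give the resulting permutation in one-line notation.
Reverse the RSK construction: for i from n down to 1, find the cell of Q containing i, remove the entry at that cell from P, and reverse-bump it up through P; the value ejected from row 1 is w(i).

Step i=10: Q has 10 at row 4, column 1; remove 10 from row 4 of P and reverse-bump: 10 enters row 3 and ejects 5; 5 enters row 2 and ejects 3; 3 enters row 1 and ejects 2. So w(10) = 2. P is now [[1, 3, 4, 8, 9], [5, 6, 7], [10]].
Step i=9: Q has 9 at row 2, column 3; remove 7 from row 2 of P and reverse-bump: 7 enters row 1 and ejects 4. So w(9) = 4. P is now [[1, 3, 7, 8, 9], [5, 6], [10]].
Step i=8: Q has 8 at row 1, column 5; remove that cell from P, ejecting 9. So w(8) = 9. P is now [[1, 3, 7, 8], [5, 6], [10]].
Step i=7: Q has 7 at row 1, column 4; remove that cell from P, ejecting 8. So w(7) = 8. P is now [[1, 3, 7], [5, 6], [10]].
Step i=6: Q has 6 at row 1, column 3; remove that cell from P, ejecting 7. So w(6) = 7. P is now [[1, 3], [5, 6], [10]].
Step i=5: Q has 5 at row 3, column 1; remove 10 from row 3 of P and reverse-bump: 10 enters row 2 and ejects 6; 6 enters row 1 and ejects 3. So w(5) = 3. P is now [[1, 6], [5, 10]].
Step i=4: Q has 4 at row 2, column 2; remove 10 from row 2 of P and reverse-bump: 10 enters row 1 and ejects 6. So w(4) = 6. P is now [[1, 10], [5]].
Step i=3: Q has 3 at row 1, column 2; remove that cell from P, ejecting 10. So w(3) = 10. P is now [[1], [5]].
Step i=2: Q has 2 at row 2, column 1; remove 5 from row 2 of P and reverse-bump: 5 enters row 1 and ejects 1. So w(2) = 1. P is now [[5]].
Step i=1: Q has 1 at row 1, column 1; remove that cell from P, ejecting 5. So w(1) = 5. P is now [].

So w = 5 1 10 6 3 7 8 9 4 2.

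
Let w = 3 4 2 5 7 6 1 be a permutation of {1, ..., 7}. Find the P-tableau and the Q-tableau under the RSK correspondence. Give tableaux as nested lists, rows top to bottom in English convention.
Insert each entry of the permutation into P by Schensted row insertion, recording in Q the position of each new cell.

Insert 3: appended to row 1. P = [[3]].
Insert 4: appended to row 1. P = [[3, 4]].
Insert 2: 2 bumps 3 from row 1; 3 starts row 2. P = [[2, 4], [3]].
Insert 5: appended to row 1. P = [[2, 4, 5], [3]].
Insert 7: appended to row 1. P = [[2, 4, 5, 7], [3]].
Insert 6: 6 bumps 7 from row 1; 7 appends to row 2. P = [[2, 4, 5, 6], [3, 7]].
Insert 1: 1 bumps 2 from row 1; 2 bumps 3 from row 2; 3 starts row 3. P = [[1, 4, 5, 6], [2, 7], [3]].

So P = [[1, 4, 5, 6], [2, 7], [3]], Q = [[1, 2, 4, 5], [3, 6], [7]].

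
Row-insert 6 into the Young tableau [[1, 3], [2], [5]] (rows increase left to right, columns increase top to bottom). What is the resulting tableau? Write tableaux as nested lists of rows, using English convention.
6 is larger than every entry of row 1, so it is appended to row 1. The new tableau is [[1, 3, 6], [2], [5]].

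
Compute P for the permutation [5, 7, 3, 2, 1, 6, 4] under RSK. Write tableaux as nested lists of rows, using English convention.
Insert 5: appended to row 1. P = [[5]].
Insert 7: appended to row 1. P = [[5, 7]].
Insert 3: 3 bumps 5 from row 1; 5 starts row 2. P = [[3, 7], [5]].
Insert 2: 2 bumps 3 from row 1; 3 bumps 5 from row 2; 5 starts row 3. P = [[2, 7], [3], [5]].
Insert 1: 1 bumps 2 from row 1; 2 bumps 3 from row 2; 3 bumps 5 from row 3; 5 starts row 4. P = [[1, 7], [2], [3], [5]].
Insert 6: 6 bumps 7 from row 1; 7 appends to row 2. P = [[1, 6], [2, 7], [3], [5]].
Insert 4: 4 bumps 6 from row 1; 6 bumps 7 from row 2; 7 appends to row 3. P = [[1, 4], [2, 6], [3, 7], [5]].

So P = [[1, 4], [2, 6], [3, 7], [5]].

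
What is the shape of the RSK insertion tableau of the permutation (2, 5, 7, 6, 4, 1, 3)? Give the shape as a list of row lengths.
[3, 2, 1, 1]

Row-insert each entry into an empty tableau.

After inserting 2: P = [[2]].
After inserting 5: P = [[2, 5]].
After inserting 7: P = [[2, 5, 7]].
After inserting 6: P = [[2, 5, 6], [7]].
After inserting 4: P = [[2, 4, 6], [5], [7]].
After inserting 1: P = [[1, 4, 6], [2], [5], [7]].
After inserting 3: P = [[1, 3, 6], [2, 4], [5], [7]].

The final insertion tableau P = [[1, 3, 6], [2, 4], [5], [7]] has shape [3, 2, 1, 1].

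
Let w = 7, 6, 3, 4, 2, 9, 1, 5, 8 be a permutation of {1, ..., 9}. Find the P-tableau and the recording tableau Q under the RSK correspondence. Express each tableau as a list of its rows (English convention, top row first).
Insert each entry of the permutation into P by Schensted row insertion, recording in Q the position of each new cell.

After inserting 7: P = [[7]].
After inserting 6: P = [[6], [7]].
After inserting 3: P = [[3], [6], [7]].
After inserting 4: P = [[3, 4], [6], [7]].
After inserting 2: P = [[2, 4], [3], [6], [7]].
After inserting 9: P = [[2, 4, 9], [3], [6], [7]].
After inserting 1: P = [[1, 4, 9], [2], [3], [6], [7]].
After inserting 5: P = [[1, 4, 5], [2, 9], [3], [6], [7]].
After inserting 8: P = [[1, 4, 5, 8], [2, 9], [3], [6], [7]].

So P = [[1, 4, 5, 8], [2, 9], [3], [6], [7]], Q = [[1, 4, 6, 9], [2, 8], [3], [5], [7]].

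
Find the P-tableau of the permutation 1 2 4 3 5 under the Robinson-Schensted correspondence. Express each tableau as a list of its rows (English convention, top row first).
Insert 1: appended to row 1. P = [[1]].
Insert 2: appended to row 1. P = [[1, 2]].
Insert 4: appended to row 1. P = [[1, 2, 4]].
Insert 3: 3 bumps 4 from row 1; 4 starts row 2. P = [[1, 2, 3], [4]].
Insert 5: appended to row 1. P = [[1, 2, 3, 5], [4]].

So P = [[1, 2, 3, 5], [4]].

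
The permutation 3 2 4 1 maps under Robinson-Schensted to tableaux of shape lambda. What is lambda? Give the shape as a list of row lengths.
[2, 1, 1]

RSK row insertion gives P = [[1, 4], [2], [3]], which has shape [2, 1, 1].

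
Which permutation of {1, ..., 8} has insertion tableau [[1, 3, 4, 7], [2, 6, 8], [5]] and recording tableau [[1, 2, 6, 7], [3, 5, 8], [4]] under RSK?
5 6 2 1 3 4 8 7

Reverse the RSK construction: for i from n down to 1, find the cell of Q containing i, remove the entry at that cell from P, and reverse-bump it up through P; the value ejected from row 1 is w(i).

Step i=8: Q has 8 at row 2, column 3; remove 8 from row 2 of P and reverse-bump: 8 enters row 1 and ejects 7. So w(8) = 7. P is now [[1, 3, 4, 8], [2, 6], [5]].
Step i=7: Q has 7 at row 1, column 4; remove that cell from P, ejecting 8. So w(7) = 8. P is now [[1, 3, 4], [2, 6], [5]].
Step i=6: Q has 6 at row 1, column 3; remove that cell from P, ejecting 4. So w(6) = 4. P is now [[1, 3], [2, 6], [5]].
Step i=5: Q has 5 at row 2, column 2; remove 6 from row 2 of P and reverse-bump: 6 enters row 1 and ejects 3. So w(5) = 3. P is now [[1, 6], [2], [5]].
Step i=4: Q has 4 at row 3, column 1; remove 5 from row 3 of P and reverse-bump: 5 enters row 2 and ejects 2; 2 enters row 1 and ejects 1. So w(4) = 1. P is now [[2, 6], [5]].
Step i=3: Q has 3 at row 2, column 1; remove 5 from row 2 of P and reverse-bump: 5 enters row 1 and ejects 2. So w(3) = 2. P is now [[5, 6]].
Step i=2: Q has 2 at row 1, column 2; remove that cell from P, ejecting 6. So w(2) = 6. P is now [[5]].
Step i=1: Q has 1 at row 1, column 1; remove that cell from P, ejecting 5. So w(1) = 5. P is now [].

So w = 5 6 2 1 3 4 8 7.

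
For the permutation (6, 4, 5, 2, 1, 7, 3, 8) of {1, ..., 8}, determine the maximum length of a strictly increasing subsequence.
4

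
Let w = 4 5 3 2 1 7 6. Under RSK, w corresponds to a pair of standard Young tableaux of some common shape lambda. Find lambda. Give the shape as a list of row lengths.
Row-insert each entry into an empty tableau.

After inserting 4: P = [[4]].
After inserting 5: P = [[4, 5]].
After inserting 3: P = [[3, 5], [4]].
After inserting 2: P = [[2, 5], [3], [4]].
After inserting 1: P = [[1, 5], [2], [3], [4]].
After inserting 7: P = [[1, 5, 7], [2], [3], [4]].
After inserting 6: P = [[1, 5, 6], [2, 7], [3], [4]].

The final insertion tableau P = [[1, 5, 6], [2, 7], [3], [4]] has shape [3, 2, 1, 1].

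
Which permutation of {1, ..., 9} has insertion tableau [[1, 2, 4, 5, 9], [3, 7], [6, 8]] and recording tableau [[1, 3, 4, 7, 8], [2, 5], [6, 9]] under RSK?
Reverse the RSK construction: for i from n down to 1, find the cell of Q containing i, remove the entry at that cell from P, and reverse-bump it up through P; the value ejected from row 1 is w(i).

Step i=9: Q has 9 at row 3, column 2; remove 8 from row 3 of P and reverse-bump: 8 enters row 2 and ejects 7; 7 enters row 1 and ejects 5. So w(9) = 5. P is now [[1, 2, 4, 7, 9], [3, 8], [6]].
Step i=8: Q has 8 at row 1, column 5; remove that cell from P, ejecting 9. So w(8) = 9. P is now [[1, 2, 4, 7], [3, 8], [6]].
Step i=7: Q has 7 at row 1, column 4; remove that cell from P, ejecting 7. So w(7) = 7. P is now [[1, 2, 4], [3, 8], [6]].
Step i=6: Q has 6 at row 3, column 1; remove 6 from row 3 of P and reverse-bump: 6 enters row 2 and ejects 3; 3 enters row 1 and ejects 2. So w(6) = 2. P is now [[1, 3, 4], [6, 8]].
Step i=5: Q has 5 at row 2, column 2; remove 8 from row 2 of P and reverse-bump: 8 enters row 1 and ejects 4. So w(5) = 4. P is now [[1, 3, 8], [6]].
Step i=4: Q has 4 at row 1, column 3; remove that cell from P, ejecting 8. So w(4) = 8. P is now [[1, 3], [6]].
Step i=3: Q has 3 at row 1, column 2; remove that cell from P, ejecting 3. So w(3) = 3. P is now [[1], [6]].
Step i=2: Q has 2 at row 2, column 1; remove 6 from row 2 of P and reverse-bump: 6 enters row 1 and ejects 1. So w(2) = 1. P is now [[6]].
Step i=1: Q has 1 at row 1, column 1; remove that cell from P, ejecting 6. So w(1) = 6. P is now [].

So w = 6 1 3 8 4 2 7 9 5.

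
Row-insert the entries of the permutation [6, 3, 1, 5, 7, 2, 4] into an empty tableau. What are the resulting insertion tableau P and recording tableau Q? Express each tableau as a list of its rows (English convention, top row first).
P = [[1, 2, 4], [3, 5, 7], [6]], Q = [[1, 4, 5], [2, 6, 7], [3]]

Insert each entry of the permutation into P by Schensted row insertion, recording in Q the position of each new cell.

Insert 6: appended to row 1. P = [[6]].
Insert 3: 3 bumps 6 from row 1; 6 starts row 2. P = [[3], [6]].
Insert 1: 1 bumps 3 from row 1; 3 bumps 6 from row 2; 6 starts row 3. P = [[1], [3], [6]].
Insert 5: appended to row 1. P = [[1, 5], [3], [6]].
Insert 7: appended to row 1. P = [[1, 5, 7], [3], [6]].
Insert 2: 2 bumps 5 from row 1; 5 appends to row 2. P = [[1, 2, 7], [3, 5], [6]].
Insert 4: 4 bumps 7 from row 1; 7 appends to row 2. P = [[1, 2, 4], [3, 5, 7], [6]].

So P = [[1, 2, 4], [3, 5, 7], [6]], Q = [[1, 4, 5], [2, 6, 7], [3]].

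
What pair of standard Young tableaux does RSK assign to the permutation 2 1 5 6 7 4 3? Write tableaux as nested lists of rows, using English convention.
Insert each entry of the permutation into P by Schensted row insertion, recording in Q the position of each new cell.

Insert 2: appended to row 1. P = [[2]], Q = [[1]].
Insert 1: 1 bumps 2 from row 1; 2 starts row 2. P = [[1], [2]], Q = [[1], [2]].
Insert 5: appended to row 1. P = [[1, 5], [2]], Q = [[1, 3], [2]].
Insert 6: appended to row 1. P = [[1, 5, 6], [2]], Q = [[1, 3, 4], [2]].
Insert 7: appended to row 1. P = [[1, 5, 6, 7], [2]], Q = [[1, 3, 4, 5], [2]].
Insert 4: 4 bumps 5 from row 1; 5 appends to row 2. P = [[1, 4, 6, 7], [2, 5]], Q = [[1, 3, 4, 5], [2, 6]].
Insert 3: 3 bumps 4 from row 1; 4 bumps 5 from row 2; 5 starts row 3. P = [[1, 3, 6, 7], [2, 4], [5]], Q = [[1, 3, 4, 5], [2, 6], [7]].

So P = [[1, 3, 6, 7], [2, 4], [5]], Q = [[1, 3, 4, 5], [2, 6], [7]].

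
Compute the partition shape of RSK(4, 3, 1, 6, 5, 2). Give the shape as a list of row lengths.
[2, 2, 2]

Row-insert each entry into an empty tableau.

After inserting 4: P = [[4]].
After inserting 3: P = [[3], [4]].
After inserting 1: P = [[1], [3], [4]].
After inserting 6: P = [[1, 6], [3], [4]].
After inserting 5: P = [[1, 5], [3, 6], [4]].
After inserting 2: P = [[1, 2], [3, 5], [4, 6]].

The final insertion tableau P = [[1, 2], [3, 5], [4, 6]] has shape [2, 2, 2].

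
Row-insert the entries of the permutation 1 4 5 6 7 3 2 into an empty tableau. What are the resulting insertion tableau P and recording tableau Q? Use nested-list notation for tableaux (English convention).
P = [[1, 2, 5, 6, 7], [3], [4]], Q = [[1, 2, 3, 4, 5], [6], [7]]

Insert each entry of the permutation into P by Schensted row insertion, recording in Q the position of each new cell.

After inserting 1: P = [[1]].
After inserting 4: P = [[1, 4]].
After inserting 5: P = [[1, 4, 5]].
After inserting 6: P = [[1, 4, 5, 6]].
After inserting 7: P = [[1, 4, 5, 6, 7]].
After inserting 3: P = [[1, 3, 5, 6, 7], [4]].
After inserting 2: P = [[1, 2, 5, 6, 7], [3], [4]].

So P = [[1, 2, 5, 6, 7], [3], [4]], Q = [[1, 2, 3, 4, 5], [6], [7]].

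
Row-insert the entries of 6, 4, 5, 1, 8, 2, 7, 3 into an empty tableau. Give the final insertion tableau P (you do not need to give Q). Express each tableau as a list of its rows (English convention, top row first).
Insert 6: appended to row 1. P = [[6]].
Insert 4: 4 bumps 6 from row 1; 6 starts row 2. P = [[4], [6]].
Insert 5: appended to row 1. P = [[4, 5], [6]].
Insert 1: 1 bumps 4 from row 1; 4 bumps 6 from row 2; 6 starts row 3. P = [[1, 5], [4], [6]].
Insert 8: appended to row 1. P = [[1, 5, 8], [4], [6]].
Insert 2: 2 bumps 5 from row 1; 5 appends to row 2. P = [[1, 2, 8], [4, 5], [6]].
Insert 7: 7 bumps 8 from row 1; 8 appends to row 2. P = [[1, 2, 7], [4, 5, 8], [6]].
Insert 3: 3 bumps 7 from row 1; 7 bumps 8 from row 2; 8 appends to row 3. P = [[1, 2, 3], [4, 5, 7], [6, 8]].

So P = [[1, 2, 3], [4, 5, 7], [6, 8]].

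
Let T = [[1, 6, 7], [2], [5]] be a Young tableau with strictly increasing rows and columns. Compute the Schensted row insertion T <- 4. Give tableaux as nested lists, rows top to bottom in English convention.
[[1, 4, 7], [2, 6], [5]]

In row 1, 4 replaces 6 (the leftmost entry greater than 4); 6 is bumped to row 2. 6 is appended to row 2. The new tableau is [[1, 4, 7], [2, 6], [5]].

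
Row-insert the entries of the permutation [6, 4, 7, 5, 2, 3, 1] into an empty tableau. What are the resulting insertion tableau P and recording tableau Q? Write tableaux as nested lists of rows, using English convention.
P = [[1, 3], [2, 5], [4, 7], [6]], Q = [[1, 3], [2, 4], [5, 6], [7]]

Insert each entry of the permutation into P by Schensted row insertion, recording in Q the position of each new cell.

Insert 6: appended to row 1. P = [[6]].
Insert 4: 4 bumps 6 from row 1; 6 starts row 2. P = [[4], [6]].
Insert 7: appended to row 1. P = [[4, 7], [6]].
Insert 5: 5 bumps 7 from row 1; 7 appends to row 2. P = [[4, 5], [6, 7]].
Insert 2: 2 bumps 4 from row 1; 4 bumps 6 from row 2; 6 starts row 3. P = [[2, 5], [4, 7], [6]].
Insert 3: 3 bumps 5 from row 1; 5 bumps 7 from row 2; 7 appends to row 3. P = [[2, 3], [4, 5], [6, 7]].
Insert 1: 1 bumps 2 from row 1; 2 bumps 4 from row 2; 4 bumps 6 from row 3; 6 starts row 4. P = [[1, 3], [2, 5], [4, 7], [6]].

So P = [[1, 3], [2, 5], [4, 7], [6]], Q = [[1, 3], [2, 4], [5, 6], [7]].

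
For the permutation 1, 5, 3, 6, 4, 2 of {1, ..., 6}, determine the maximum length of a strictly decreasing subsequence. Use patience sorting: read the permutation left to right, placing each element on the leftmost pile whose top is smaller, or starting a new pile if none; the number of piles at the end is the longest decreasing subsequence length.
3

1: new pile. tops = [1]
5: onto pile 1 (replacing 1). tops = [5]
3: new pile. tops = [5, 3]
6: onto pile 1 (replacing 5). tops = [6, 3]
4: onto pile 2 (replacing 3). tops = [6, 4]
2: new pile. tops = [6, 4, 2]

3 piles, so the longest decreasing subsequence has length 3.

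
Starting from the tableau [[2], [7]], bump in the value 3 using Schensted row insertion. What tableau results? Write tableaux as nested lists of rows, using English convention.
3 is larger than every entry of row 1, so it is appended to row 1. The new tableau is [[2, 3], [7]].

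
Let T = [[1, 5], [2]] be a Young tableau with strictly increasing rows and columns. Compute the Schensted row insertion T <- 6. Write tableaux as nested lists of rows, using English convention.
[[1, 5, 6], [2]]

6 is larger than every entry of row 1, so it is appended to row 1. The new tableau is [[1, 5, 6], [2]].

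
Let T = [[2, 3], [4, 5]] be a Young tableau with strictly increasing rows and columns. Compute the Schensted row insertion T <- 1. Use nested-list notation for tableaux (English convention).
In row 1, 1 replaces 2 (the leftmost entry greater than 1); 2 is bumped to row 2. In row 2, 2 replaces 4 (the leftmost entry greater than 2); 4 is bumped to row 3. 4 starts a new row 3. The new tableau is [[1, 3], [2, 5], [4]].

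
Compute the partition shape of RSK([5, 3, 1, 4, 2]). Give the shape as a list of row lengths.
[2, 2, 1]

Row-insert each entry into an empty tableau.

After inserting 5: P = [[5]].
After inserting 3: P = [[3], [5]].
After inserting 1: P = [[1], [3], [5]].
After inserting 4: P = [[1, 4], [3], [5]].
After inserting 2: P = [[1, 2], [3, 4], [5]].

The final insertion tableau P = [[1, 2], [3, 4], [5]] has shape [2, 2, 1].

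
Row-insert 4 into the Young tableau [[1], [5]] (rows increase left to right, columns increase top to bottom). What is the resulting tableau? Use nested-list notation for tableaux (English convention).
4 is larger than every entry of row 1, so it is appended to row 1. The new tableau is [[1, 4], [5]].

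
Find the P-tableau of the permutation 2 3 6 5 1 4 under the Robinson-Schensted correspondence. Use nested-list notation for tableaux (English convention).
Insert 2: appended to row 1. P = [[2]].
Insert 3: appended to row 1. P = [[2, 3]].
Insert 6: appended to row 1. P = [[2, 3, 6]].
Insert 5: 5 bumps 6 from row 1; 6 starts row 2. P = [[2, 3, 5], [6]].
Insert 1: 1 bumps 2 from row 1; 2 bumps 6 from row 2; 6 starts row 3. P = [[1, 3, 5], [2], [6]].
Insert 4: 4 bumps 5 from row 1; 5 appends to row 2. P = [[1, 3, 4], [2, 5], [6]].

So P = [[1, 3, 4], [2, 5], [6]].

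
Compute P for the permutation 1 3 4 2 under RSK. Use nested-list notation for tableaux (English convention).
Insert 1: appended to row 1. P = [[1]].
Insert 3: appended to row 1. P = [[1, 3]].
Insert 4: appended to row 1. P = [[1, 3, 4]].
Insert 2: 2 bumps 3 from row 1; 3 starts row 2. P = [[1, 2, 4], [3]].

So P = [[1, 2, 4], [3]].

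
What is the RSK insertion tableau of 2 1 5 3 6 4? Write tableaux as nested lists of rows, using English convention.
P = [[1, 3, 4], [2, 5, 6]]

Insert 2: appended to row 1. P = [[2]].
Insert 1: 1 bumps 2 from row 1; 2 starts row 2. P = [[1], [2]].
Insert 5: appended to row 1. P = [[1, 5], [2]].
Insert 3: 3 bumps 5 from row 1; 5 appends to row 2. P = [[1, 3], [2, 5]].
Insert 6: appended to row 1. P = [[1, 3, 6], [2, 5]].
Insert 4: 4 bumps 6 from row 1; 6 appends to row 2. P = [[1, 3, 4], [2, 5, 6]].

So P = [[1, 3, 4], [2, 5, 6]].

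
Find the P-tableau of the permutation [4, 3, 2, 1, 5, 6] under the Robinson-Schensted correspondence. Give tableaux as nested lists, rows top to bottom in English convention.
P = [[1, 5, 6], [2], [3], [4]]

Insert 4: appended to row 1. P = [[4]].
Insert 3: 3 bumps 4 from row 1; 4 starts row 2. P = [[3], [4]].
Insert 2: 2 bumps 3 from row 1; 3 bumps 4 from row 2; 4 starts row 3. P = [[2], [3], [4]].
Insert 1: 1 bumps 2 from row 1; 2 bumps 3 from row 2; 3 bumps 4 from row 3; 4 starts row 4. P = [[1], [2], [3], [4]].
Insert 5: appended to row 1. P = [[1, 5], [2], [3], [4]].
Insert 6: appended to row 1. P = [[1, 5, 6], [2], [3], [4]].

So P = [[1, 5, 6], [2], [3], [4]].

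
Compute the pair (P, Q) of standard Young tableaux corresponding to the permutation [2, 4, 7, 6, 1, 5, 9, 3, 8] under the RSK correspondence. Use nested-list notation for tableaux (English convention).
P = [[1, 3, 5, 8], [2, 4, 9], [6], [7]], Q = [[1, 2, 3, 7], [4, 6, 9], [5], [8]]

Insert each entry of the permutation into P by Schensted row insertion, recording in Q the position of each new cell.

Insert 2: appended to row 1. P = [[2]].
Insert 4: appended to row 1. P = [[2, 4]].
Insert 7: appended to row 1. P = [[2, 4, 7]].
Insert 6: 6 bumps 7 from row 1; 7 starts row 2. P = [[2, 4, 6], [7]].
Insert 1: 1 bumps 2 from row 1; 2 bumps 7 from row 2; 7 starts row 3. P = [[1, 4, 6], [2], [7]].
Insert 5: 5 bumps 6 from row 1; 6 appends to row 2. P = [[1, 4, 5], [2, 6], [7]].
Insert 9: appended to row 1. P = [[1, 4, 5, 9], [2, 6], [7]].
Insert 3: 3 bumps 4 from row 1; 4 bumps 6 from row 2; 6 bumps 7 from row 3; 7 starts row 4. P = [[1, 3, 5, 9], [2, 4], [6], [7]].
Insert 8: 8 bumps 9 from row 1; 9 appends to row 2. P = [[1, 3, 5, 8], [2, 4, 9], [6], [7]].

So P = [[1, 3, 5, 8], [2, 4, 9], [6], [7]], Q = [[1, 2, 3, 7], [4, 6, 9], [5], [8]].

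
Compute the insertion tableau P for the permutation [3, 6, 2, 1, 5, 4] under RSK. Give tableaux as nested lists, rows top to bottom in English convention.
P = [[1, 4], [2, 5], [3, 6]]

Insert 3: appended to row 1. P = [[3]].
Insert 6: appended to row 1. P = [[3, 6]].
Insert 2: 2 bumps 3 from row 1; 3 starts row 2. P = [[2, 6], [3]].
Insert 1: 1 bumps 2 from row 1; 2 bumps 3 from row 2; 3 starts row 3. P = [[1, 6], [2], [3]].
Insert 5: 5 bumps 6 from row 1; 6 appends to row 2. P = [[1, 5], [2, 6], [3]].
Insert 4: 4 bumps 5 from row 1; 5 bumps 6 from row 2; 6 appends to row 3. P = [[1, 4], [2, 5], [3, 6]].

So P = [[1, 4], [2, 5], [3, 6]].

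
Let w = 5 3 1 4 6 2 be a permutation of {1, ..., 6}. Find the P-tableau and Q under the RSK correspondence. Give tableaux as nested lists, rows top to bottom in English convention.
Insert each entry of the permutation into P by Schensted row insertion, recording in Q the position of each new cell.

Insert 5: appended to row 1. P = [[5]].
Insert 3: 3 bumps 5 from row 1; 5 starts row 2. P = [[3], [5]].
Insert 1: 1 bumps 3 from row 1; 3 bumps 5 from row 2; 5 starts row 3. P = [[1], [3], [5]].
Insert 4: appended to row 1. P = [[1, 4], [3], [5]].
Insert 6: appended to row 1. P = [[1, 4, 6], [3], [5]].
Insert 2: 2 bumps 4 from row 1; 4 appends to row 2. P = [[1, 2, 6], [3, 4], [5]].

So P = [[1, 2, 6], [3, 4], [5]], Q = [[1, 4, 5], [2, 6], [3]].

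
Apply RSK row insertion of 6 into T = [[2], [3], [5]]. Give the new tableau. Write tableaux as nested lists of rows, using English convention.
[[2, 6], [3], [5]]

6 is larger than every entry of row 1, so it is appended to row 1. The new tableau is [[2, 6], [3], [5]].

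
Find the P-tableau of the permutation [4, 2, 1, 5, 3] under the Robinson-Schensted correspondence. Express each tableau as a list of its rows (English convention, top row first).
P = [[1, 3], [2, 5], [4]]

Insert 4: appended to row 1. P = [[4]].
Insert 2: 2 bumps 4 from row 1; 4 starts row 2. P = [[2], [4]].
Insert 1: 1 bumps 2 from row 1; 2 bumps 4 from row 2; 4 starts row 3. P = [[1], [2], [4]].
Insert 5: appended to row 1. P = [[1, 5], [2], [4]].
Insert 3: 3 bumps 5 from row 1; 5 appends to row 2. P = [[1, 3], [2, 5], [4]].

So P = [[1, 3], [2, 5], [4]].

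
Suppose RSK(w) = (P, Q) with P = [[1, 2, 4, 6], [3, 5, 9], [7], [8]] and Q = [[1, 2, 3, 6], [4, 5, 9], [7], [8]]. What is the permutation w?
Reverse the RSK construction: for i from n down to 1, find the cell of Q containing i, remove the entry at that cell from P, and reverse-bump it up through P; the value ejected from row 1 is w(i).

Step i=9: Q has 9 at row 2, column 3; remove 9 from row 2 of P and reverse-bump: 9 enters row 1 and ejects 6. So w(9) = 6. P is now [[1, 2, 4, 9], [3, 5], [7], [8]].
Step i=8: Q has 8 at row 4, column 1; remove 8 from row 4 of P and reverse-bump: 8 enters row 3 and ejects 7; 7 enters row 2 and ejects 5; 5 enters row 1 and ejects 4. So w(8) = 4. P is now [[1, 2, 5, 9], [3, 7], [8]].
Step i=7: Q has 7 at row 3, column 1; remove 8 from row 3 of P and reverse-bump: 8 enters row 2 and ejects 7; 7 enters row 1 and ejects 5. So w(7) = 5. P is now [[1, 2, 7, 9], [3, 8]].
Step i=6: Q has 6 at row 1, column 4; remove that cell from P, ejecting 9. So w(6) = 9. P is now [[1, 2, 7], [3, 8]].
Step i=5: Q has 5 at row 2, column 2; remove 8 from row 2 of P and reverse-bump: 8 enters row 1 and ejects 7. So w(5) = 7. P is now [[1, 2, 8], [3]].
Step i=4: Q has 4 at row 2, column 1; remove 3 from row 2 of P and reverse-bump: 3 enters row 1 and ejects 2. So w(4) = 2. P is now [[1, 3, 8]].
Step i=3: Q has 3 at row 1, column 3; remove that cell from P, ejecting 8. So w(3) = 8. P is now [[1, 3]].
Step i=2: Q has 2 at row 1, column 2; remove that cell from P, ejecting 3. So w(2) = 3. P is now [[1]].
Step i=1: Q has 1 at row 1, column 1; remove that cell from P, ejecting 1. So w(1) = 1. P is now [].

So w = 1 3 8 2 7 9 5 4 6.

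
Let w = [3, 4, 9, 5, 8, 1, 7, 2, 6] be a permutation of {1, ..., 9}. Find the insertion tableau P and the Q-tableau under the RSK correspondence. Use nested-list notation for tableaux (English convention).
Insert each entry of the permutation into P by Schensted row insertion, recording in Q the position of each new cell.

Insert 3: appended to row 1. P = [[3]].
Insert 4: appended to row 1. P = [[3, 4]].
Insert 9: appended to row 1. P = [[3, 4, 9]].
Insert 5: 5 bumps 9 from row 1; 9 starts row 2. P = [[3, 4, 5], [9]].
Insert 8: appended to row 1. P = [[3, 4, 5, 8], [9]].
Insert 1: 1 bumps 3 from row 1; 3 bumps 9 from row 2; 9 starts row 3. P = [[1, 4, 5, 8], [3], [9]].
Insert 7: 7 bumps 8 from row 1; 8 appends to row 2. P = [[1, 4, 5, 7], [3, 8], [9]].
Insert 2: 2 bumps 4 from row 1; 4 bumps 8 from row 2; 8 bumps 9 from row 3; 9 starts row 4. P = [[1, 2, 5, 7], [3, 4], [8], [9]].
Insert 6: 6 bumps 7 from row 1; 7 appends to row 2. P = [[1, 2, 5, 6], [3, 4, 7], [8], [9]].

So P = [[1, 2, 5, 6], [3, 4, 7], [8], [9]], Q = [[1, 2, 3, 5], [4, 7, 9], [6], [8]].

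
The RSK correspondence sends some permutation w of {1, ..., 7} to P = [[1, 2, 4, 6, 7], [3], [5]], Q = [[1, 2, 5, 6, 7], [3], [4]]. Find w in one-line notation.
Reverse the RSK construction: for i from n down to 1, find the cell of Q containing i, remove the entry at that cell from P, and reverse-bump it up through P; the value ejected from row 1 is w(i).

Step i=7: Q has 7 at row 1, column 5; remove that cell from P, ejecting 7. So w(7) = 7. P is now [[1, 2, 4, 6], [3], [5]].
Step i=6: Q has 6 at row 1, column 4; remove that cell from P, ejecting 6. So w(6) = 6. P is now [[1, 2, 4], [3], [5]].
Step i=5: Q has 5 at row 1, column 3; remove that cell from P, ejecting 4. So w(5) = 4. P is now [[1, 2], [3], [5]].
Step i=4: Q has 4 at row 3, column 1; remove 5 from row 3 of P and reverse-bump: 5 enters row 2 and ejects 3; 3 enters row 1 and ejects 2. So w(4) = 2. P is now [[1, 3], [5]].
Step i=3: Q has 3 at row 2, column 1; remove 5 from row 2 of P and reverse-bump: 5 enters row 1 and ejects 3. So w(3) = 3. P is now [[1, 5]].
Step i=2: Q has 2 at row 1, column 2; remove that cell from P, ejecting 5. So w(2) = 5. P is now [[1]].
Step i=1: Q has 1 at row 1, column 1; remove that cell from P, ejecting 1. So w(1) = 1. P is now [].

So w = 1 5 3 2 4 6 7.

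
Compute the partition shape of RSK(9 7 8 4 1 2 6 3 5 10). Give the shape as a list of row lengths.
Row-insert each entry into an empty tableau.

After inserting 9: P = [[9]].
After inserting 7: P = [[7], [9]].
After inserting 8: P = [[7, 8], [9]].
After inserting 4: P = [[4, 8], [7], [9]].
After inserting 1: P = [[1, 8], [4], [7], [9]].
After inserting 2: P = [[1, 2], [4, 8], [7], [9]].
After inserting 6: P = [[1, 2, 6], [4, 8], [7], [9]].
After inserting 3: P = [[1, 2, 3], [4, 6], [7, 8], [9]].
After inserting 5: P = [[1, 2, 3, 5], [4, 6], [7, 8], [9]].
After inserting 10: P = [[1, 2, 3, 5, 10], [4, 6], [7, 8], [9]].

The final insertion tableau P = [[1, 2, 3, 5, 10], [4, 6], [7, 8], [9]] has shape [5, 2, 2, 1].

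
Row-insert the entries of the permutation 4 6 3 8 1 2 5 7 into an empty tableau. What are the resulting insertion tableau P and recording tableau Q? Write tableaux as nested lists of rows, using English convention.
P = [[1, 2, 5, 7], [3, 6, 8], [4]], Q = [[1, 2, 4, 8], [3, 6, 7], [5]]

Insert each entry of the permutation into P by Schensted row insertion, recording in Q the position of each new cell.

Insert 4: appended to row 1. P = [[4]], Q = [[1]].
Insert 6: appended to row 1. P = [[4, 6]], Q = [[1, 2]].
Insert 3: 3 bumps 4 from row 1; 4 starts row 2. P = [[3, 6], [4]], Q = [[1, 2], [3]].
Insert 8: appended to row 1. P = [[3, 6, 8], [4]], Q = [[1, 2, 4], [3]].
Insert 1: 1 bumps 3 from row 1; 3 bumps 4 from row 2; 4 starts row 3. P = [[1, 6, 8], [3], [4]], Q = [[1, 2, 4], [3], [5]].
Insert 2: 2 bumps 6 from row 1; 6 appends to row 2. P = [[1, 2, 8], [3, 6], [4]], Q = [[1, 2, 4], [3, 6], [5]].
Insert 5: 5 bumps 8 from row 1; 8 appends to row 2. P = [[1, 2, 5], [3, 6, 8], [4]], Q = [[1, 2, 4], [3, 6, 7], [5]].
Insert 7: appended to row 1. P = [[1, 2, 5, 7], [3, 6, 8], [4]], Q = [[1, 2, 4, 8], [3, 6, 7], [5]].

So P = [[1, 2, 5, 7], [3, 6, 8], [4]], Q = [[1, 2, 4, 8], [3, 6, 7], [5]].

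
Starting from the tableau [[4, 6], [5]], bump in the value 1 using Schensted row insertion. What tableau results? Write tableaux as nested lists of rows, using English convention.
In row 1, 1 replaces 4 (the leftmost entry greater than 1); 4 is bumped to row 2. In row 2, 4 replaces 5 (the leftmost entry greater than 4); 5 is bumped to row 3. 5 starts a new row 3. The new tableau is [[1, 6], [4], [5]].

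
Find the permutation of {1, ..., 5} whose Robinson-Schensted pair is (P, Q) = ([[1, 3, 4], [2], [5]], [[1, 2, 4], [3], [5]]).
Reverse the RSK construction: for i from n down to 1, find the cell of Q containing i, remove the entry at that cell from P, and reverse-bump it up through P; the value ejected from row 1 is w(i).

Step i=5: Q has 5 at row 3, column 1; remove 5 from row 3 of P and reverse-bump: 5 enters row 2 and ejects 2; 2 enters row 1 and ejects 1. So w(5) = 1. P is now [[2, 3, 4], [5]].
Step i=4: Q has 4 at row 1, column 3; remove that cell from P, ejecting 4. So w(4) = 4. P is now [[2, 3], [5]].
Step i=3: Q has 3 at row 2, column 1; remove 5 from row 2 of P and reverse-bump: 5 enters row 1 and ejects 3. So w(3) = 3. P is now [[2, 5]].
Step i=2: Q has 2 at row 1, column 2; remove that cell from P, ejecting 5. So w(2) = 5. P is now [[2]].
Step i=1: Q has 1 at row 1, column 1; remove that cell from P, ejecting 2. So w(1) = 2. P is now [].

So w = 2 5 3 4 1.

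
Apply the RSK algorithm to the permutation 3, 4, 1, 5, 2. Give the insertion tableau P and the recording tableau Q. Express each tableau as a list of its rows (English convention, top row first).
Insert each entry of the permutation into P by Schensted row insertion, recording in Q the position of each new cell.

Insert 3: appended to row 1. P = [[3]], Q = [[1]].
Insert 4: appended to row 1. P = [[3, 4]], Q = [[1, 2]].
Insert 1: 1 bumps 3 from row 1; 3 starts row 2. P = [[1, 4], [3]], Q = [[1, 2], [3]].
Insert 5: appended to row 1. P = [[1, 4, 5], [3]], Q = [[1, 2, 4], [3]].
Insert 2: 2 bumps 4 from row 1; 4 appends to row 2. P = [[1, 2, 5], [3, 4]], Q = [[1, 2, 4], [3, 5]].

So P = [[1, 2, 5], [3, 4]], Q = [[1, 2, 4], [3, 5]].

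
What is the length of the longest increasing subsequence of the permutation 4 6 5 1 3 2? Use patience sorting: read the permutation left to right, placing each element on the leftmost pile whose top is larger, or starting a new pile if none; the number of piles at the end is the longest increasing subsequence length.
2

4: new pile. tops = [4]
6: new pile. tops = [4, 6]
5: onto pile 2 (replacing 6). tops = [4, 5]
1: onto pile 1 (replacing 4). tops = [1, 5]
3: onto pile 2 (replacing 5). tops = [1, 3]
2: onto pile 2 (replacing 3). tops = [1, 2]

2 piles, so the longest increasing subsequence has length 2.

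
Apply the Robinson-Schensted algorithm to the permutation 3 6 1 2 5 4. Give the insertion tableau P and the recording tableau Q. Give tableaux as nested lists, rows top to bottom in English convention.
P = [[1, 2, 4], [3, 5], [6]], Q = [[1, 2, 5], [3, 4], [6]]

Insert each entry of the permutation into P by Schensted row insertion, recording in Q the position of each new cell.

Insert 3: appended to row 1. P = [[3]].
Insert 6: appended to row 1. P = [[3, 6]].
Insert 1: 1 bumps 3 from row 1; 3 starts row 2. P = [[1, 6], [3]].
Insert 2: 2 bumps 6 from row 1; 6 appends to row 2. P = [[1, 2], [3, 6]].
Insert 5: appended to row 1. P = [[1, 2, 5], [3, 6]].
Insert 4: 4 bumps 5 from row 1; 5 bumps 6 from row 2; 6 starts row 3. P = [[1, 2, 4], [3, 5], [6]].

So P = [[1, 2, 4], [3, 5], [6]], Q = [[1, 2, 5], [3, 4], [6]].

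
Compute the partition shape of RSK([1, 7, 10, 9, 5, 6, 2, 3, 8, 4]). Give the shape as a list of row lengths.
[4, 3, 2, 1]

Row-insert each entry into an empty tableau.

After inserting 1: P = [[1]].
After inserting 7: P = [[1, 7]].
After inserting 10: P = [[1, 7, 10]].
After inserting 9: P = [[1, 7, 9], [10]].
After inserting 5: P = [[1, 5, 9], [7], [10]].
After inserting 6: P = [[1, 5, 6], [7, 9], [10]].
After inserting 2: P = [[1, 2, 6], [5, 9], [7], [10]].
After inserting 3: P = [[1, 2, 3], [5, 6], [7, 9], [10]].
After inserting 8: P = [[1, 2, 3, 8], [5, 6], [7, 9], [10]].
After inserting 4: P = [[1, 2, 3, 4], [5, 6, 8], [7, 9], [10]].

The final insertion tableau P = [[1, 2, 3, 4], [5, 6, 8], [7, 9], [10]] has shape [4, 3, 2, 1].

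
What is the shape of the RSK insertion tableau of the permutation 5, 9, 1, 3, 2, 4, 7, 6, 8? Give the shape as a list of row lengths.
RSK row insertion gives P = [[1, 2, 4, 6, 8], [3, 7], [5, 9]], which has shape [5, 2, 2].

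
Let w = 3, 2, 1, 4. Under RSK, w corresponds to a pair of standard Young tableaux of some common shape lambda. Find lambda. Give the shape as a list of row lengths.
Row-insert each entry into an empty tableau.

After inserting 3: P = [[3]].
After inserting 2: P = [[2], [3]].
After inserting 1: P = [[1], [2], [3]].
After inserting 4: P = [[1, 4], [2], [3]].

The final insertion tableau P = [[1, 4], [2], [3]] has shape [2, 1, 1].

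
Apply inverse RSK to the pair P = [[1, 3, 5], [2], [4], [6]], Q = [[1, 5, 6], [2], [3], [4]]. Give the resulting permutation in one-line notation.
Reverse the RSK construction: for i from n down to 1, find the cell of Q containing i, remove the entry at that cell from P, and reverse-bump it up through P; the value ejected from row 1 is w(i).

Step i=6: Q has 6 at row 1, column 3; remove that cell from P, ejecting 5. So w(6) = 5. P is now [[1, 3], [2], [4], [6]].
Step i=5: Q has 5 at row 1, column 2; remove that cell from P, ejecting 3. So w(5) = 3. P is now [[1], [2], [4], [6]].
Step i=4: Q has 4 at row 4, column 1; remove 6 from row 4 of P and reverse-bump: 6 enters row 3 and ejects 4; 4 enters row 2 and ejects 2; 2 enters row 1 and ejects 1. So w(4) = 1. P is now [[2], [4], [6]].
Step i=3: Q has 3 at row 3, column 1; remove 6 from row 3 of P and reverse-bump: 6 enters row 2 and ejects 4; 4 enters row 1 and ejects 2. So w(3) = 2. P is now [[4], [6]].
Step i=2: Q has 2 at row 2, column 1; remove 6 from row 2 of P and reverse-bump: 6 enters row 1 and ejects 4. So w(2) = 4. P is now [[6]].
Step i=1: Q has 1 at row 1, column 1; remove that cell from P, ejecting 6. So w(1) = 6. P is now [].

So w = 6 4 2 1 3 5.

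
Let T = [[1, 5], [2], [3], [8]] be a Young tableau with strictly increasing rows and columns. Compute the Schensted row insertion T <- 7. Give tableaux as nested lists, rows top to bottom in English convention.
7 is larger than every entry of row 1, so it is appended to row 1. The new tableau is [[1, 5, 7], [2], [3], [8]].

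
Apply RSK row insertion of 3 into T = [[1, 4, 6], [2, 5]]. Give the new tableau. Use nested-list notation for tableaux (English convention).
[[1, 3, 6], [2, 4], [5]]

In row 1, 3 replaces 4 (the leftmost entry greater than 3); 4 is bumped to row 2. In row 2, 4 replaces 5 (the leftmost entry greater than 4); 5 is bumped to row 3. 5 starts a new row 3. The new tableau is [[1, 3, 6], [2, 4], [5]].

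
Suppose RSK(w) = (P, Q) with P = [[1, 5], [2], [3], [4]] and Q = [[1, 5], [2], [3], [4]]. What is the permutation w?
Reverse the RSK construction: for i from n down to 1, find the cell of Q containing i, remove the entry at that cell from P, and reverse-bump it up through P; the value ejected from row 1 is w(i).

Step i=5: Q has 5 at row 1, column 2; remove that cell from P, ejecting 5. So w(5) = 5. P is now [[1], [2], [3], [4]].
Step i=4: Q has 4 at row 4, column 1; remove 4 from row 4 of P and reverse-bump: 4 enters row 3 and ejects 3; 3 enters row 2 and ejects 2; 2 enters row 1 and ejects 1. So w(4) = 1. P is now [[2], [3], [4]].
Step i=3: Q has 3 at row 3, column 1; remove 4 from row 3 of P and reverse-bump: 4 enters row 2 and ejects 3; 3 enters row 1 and ejects 2. So w(3) = 2. P is now [[3], [4]].
Step i=2: Q has 2 at row 2, column 1; remove 4 from row 2 of P and reverse-bump: 4 enters row 1 and ejects 3. So w(2) = 3. P is now [[4]].
Step i=1: Q has 1 at row 1, column 1; remove that cell from P, ejecting 4. So w(1) = 4. P is now [].

So w = 4 3 2 1 5.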